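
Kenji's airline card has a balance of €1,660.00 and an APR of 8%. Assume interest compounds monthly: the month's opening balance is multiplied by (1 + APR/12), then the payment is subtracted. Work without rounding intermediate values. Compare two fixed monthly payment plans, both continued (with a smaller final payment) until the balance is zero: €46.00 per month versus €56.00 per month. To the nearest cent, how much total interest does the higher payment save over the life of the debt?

€49.62

Monthly rate r = 8%/12 = 0.666667% = 0.00666667.
At €46.00/mo: n = ⌈−ln(1 − rB₀/P)/ln(1+r)⌉ = 42 payments (last €19.24); total interest = total paid − €1,660.00 = €245.24.
At €56.00/mo: 34 payments (last €7.62); total interest €195.62.
Interest saved = €245.24 − €195.62 = €49.62.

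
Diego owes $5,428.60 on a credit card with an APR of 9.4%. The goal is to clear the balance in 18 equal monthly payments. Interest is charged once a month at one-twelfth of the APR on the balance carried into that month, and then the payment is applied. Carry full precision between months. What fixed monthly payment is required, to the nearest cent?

Monthly rate r = 9.4%/12 = 0.783333% = 0.00783333.
Level-payment amortization: P = B₀·r / (1 − (1+r)^(−n)) = 5428.60·0.00783333 / (1 − 1.00783^(−18)).
Denominator 1 − (1+r)^(−18) = 0.131033424.
P = 42.524 / 0.131033424 ≈ 324.53.

$324.53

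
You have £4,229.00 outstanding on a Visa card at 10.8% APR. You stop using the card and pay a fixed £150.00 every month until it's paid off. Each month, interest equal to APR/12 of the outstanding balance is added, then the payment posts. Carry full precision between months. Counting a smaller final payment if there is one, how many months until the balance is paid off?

33 months

Monthly rate r = 10.8%/12 = 0.9% = 0.009.
Recurrence: B ← B·(1+r) − £150.00.
Month 1: interest £38.06; balance after payment £4,117.06.
Month 2: interest £37.05; balance after payment £4,004.11.
Closed form: n = −ln(1 − rB₀/P)/ln(1+r) = −ln(0.74626)/ln(1.009) ≈ 32.666, so the balance reaches zero during payment 33.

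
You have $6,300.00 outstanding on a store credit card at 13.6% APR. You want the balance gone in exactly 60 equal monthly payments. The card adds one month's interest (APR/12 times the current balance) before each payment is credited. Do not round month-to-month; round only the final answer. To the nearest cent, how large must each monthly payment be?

$145.29

Monthly rate r = 13.6%/12 = 1.13333% = 0.0113333.
Level-payment amortization: P = B₀·r / (1 − (1+r)^(−n)) = 6300.00·0.0113333 / (1 − 1.01133^(−60)).
Denominator 1 − (1+r)^(−60) = 0.491441759.
P = 71.4 / 0.491441759 ≈ 145.29.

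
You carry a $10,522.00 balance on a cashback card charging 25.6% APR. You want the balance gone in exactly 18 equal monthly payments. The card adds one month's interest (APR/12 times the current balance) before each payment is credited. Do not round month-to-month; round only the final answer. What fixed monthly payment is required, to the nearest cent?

Monthly rate r = 25.6%/12 = 2.13333% = 0.0213333.
Level-payment amortization: P = B₀·r / (1 − (1+r)^(−n)) = 10522.00·0.0213333 / (1 − 1.02133^(−18)).
Denominator 1 − (1+r)^(−18) = 0.316112151.
P = 224.469 / 0.316112151 ≈ 710.09.

$710.09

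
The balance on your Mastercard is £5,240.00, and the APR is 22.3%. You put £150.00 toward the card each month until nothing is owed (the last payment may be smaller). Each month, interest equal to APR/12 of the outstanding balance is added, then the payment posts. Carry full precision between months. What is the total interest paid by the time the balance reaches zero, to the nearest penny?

£3,293.42

Monthly rate r = 22.3%/12 = 1.85833% = 0.0185833.
Payoff takes n = ⌈−ln(1 − rB₀/P)/ln(1+r)⌉ = ⌈56.889⌉ = 57 payments; the last is £133.42.
Total paid = 56·£150.00 + £133.42 = £8,533.42.
Total interest = total paid − principal = £8,533.42 − £5,240.00 = £3,293.42.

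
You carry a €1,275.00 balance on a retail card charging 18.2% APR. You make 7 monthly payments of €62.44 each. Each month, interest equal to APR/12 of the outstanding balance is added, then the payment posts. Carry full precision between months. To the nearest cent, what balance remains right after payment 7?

Monthly rate r = 18.2%/12 = 1.51667% = 0.0151667.
Each month: B ← B·(1+r) − €62.44.
Month 1: interest €19.34; balance after payment €1,231.90.
Month 2: interest €18.68; balance after payment €1,188.14.
Month 3: interest €18.02; balance after payment €1,143.72.
Month 4: interest €17.35; balance after payment €1,098.63.
Month 5: interest €16.66; balance after payment €1,052.85.
Month 6: interest €15.97; balance after payment €1,006.38.
Month 7: interest €15.26; balance after payment €959.20.

€959.20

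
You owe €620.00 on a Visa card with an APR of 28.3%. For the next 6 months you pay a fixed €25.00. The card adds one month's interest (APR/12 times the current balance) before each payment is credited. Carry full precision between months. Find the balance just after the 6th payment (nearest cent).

€553.94

Monthly rate r = 28.3%/12 = 2.35833% = 0.0235833.
Each month: B ← B·(1+r) − €25.00.
Month 1: interest €14.62; balance after payment €609.62.
Month 2: interest €14.38; balance after payment €599.00.
Month 3: interest €14.13; balance after payment €588.12.
Month 4: interest €13.87; balance after payment €576.99.
Month 5: interest €13.61; balance after payment €565.60.
Month 6: interest €13.34; balance after payment €553.94.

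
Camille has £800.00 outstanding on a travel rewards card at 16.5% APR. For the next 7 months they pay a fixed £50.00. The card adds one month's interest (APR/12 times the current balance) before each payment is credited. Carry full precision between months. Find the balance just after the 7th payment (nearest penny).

£515.48

Monthly rate r = 16.5%/12 = 1.375% = 0.01375.
Each month: B ← B·(1+r) − £50.00.
Month 1: interest £11.00; balance after payment £761.00.
Month 2: interest £10.46; balance after payment £721.46.
Month 3: interest £9.92; balance after payment £681.38.
Month 4: interest £9.37; balance after payment £640.75.
Month 5: interest £8.81; balance after payment £599.56.
Month 6: interest £8.24; balance after payment £557.81.
Month 7: interest £7.67; balance after payment £515.48.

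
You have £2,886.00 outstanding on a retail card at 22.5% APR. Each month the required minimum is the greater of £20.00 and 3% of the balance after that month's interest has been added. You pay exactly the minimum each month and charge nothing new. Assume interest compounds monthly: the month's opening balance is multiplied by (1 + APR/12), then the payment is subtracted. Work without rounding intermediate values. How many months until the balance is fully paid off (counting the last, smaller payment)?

177 months

Monthly rate r = 22.5%/12 = 1.875% = 0.01875.
While 3% of the post-interest balance exceeds £20.00, each month B ← (B·(1+r))·(1 − 0.03), i.e. B shrinks by the factor (1+r)·0.97 = 0.98819.
This holds for months 1–125. Entering month 126 the balance is £653.46; 3% of the post-interest balance is now below £20.00, so the flat £20.00 minimum applies from here.
From month 126 a fixed £20.00 at rate r clears £653.46 in 52 more payments. Total: 125 + 52 = 177 months.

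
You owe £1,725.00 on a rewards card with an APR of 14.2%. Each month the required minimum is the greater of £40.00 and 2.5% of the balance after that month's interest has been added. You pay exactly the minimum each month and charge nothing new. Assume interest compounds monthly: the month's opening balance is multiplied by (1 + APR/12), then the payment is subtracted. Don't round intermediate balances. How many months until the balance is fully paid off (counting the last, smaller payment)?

Monthly rate r = 14.2%/12 = 1.18333% = 0.0118333.
While 2.5% of the post-interest balance exceeds £40.00, each month B ← (B·(1+r))·(1 − 0.025), i.e. B shrinks by the factor (1+r)·0.975 = 0.98654.
This holds for months 1–7. Entering month 8 the balance is £1,568.86; 2.5% of the post-interest balance is now below £40.00, so the flat £40.00 minimum applies from here.
From month 8 a fixed £40.00 at rate r clears £1,568.86 in 54 more payments. Total: 7 + 54 = 61 months.

61 months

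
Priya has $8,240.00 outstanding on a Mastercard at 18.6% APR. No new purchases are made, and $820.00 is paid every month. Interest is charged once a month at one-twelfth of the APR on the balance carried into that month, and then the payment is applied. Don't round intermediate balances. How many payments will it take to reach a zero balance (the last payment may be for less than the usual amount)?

Monthly rate r = 18.6%/12 = 1.55% = 0.0155.
Recurrence: B ← B·(1+r) − $820.00.
Month 1: interest $127.72; balance after payment $7,547.72.
Month 2: interest $116.99; balance after payment $6,844.71.
Closed form: n = −ln(1 − rB₀/P)/ln(1+r) = −ln(0.84424)/ln(1.0155) ≈ 11.008, so the balance reaches zero during payment 12.

12 months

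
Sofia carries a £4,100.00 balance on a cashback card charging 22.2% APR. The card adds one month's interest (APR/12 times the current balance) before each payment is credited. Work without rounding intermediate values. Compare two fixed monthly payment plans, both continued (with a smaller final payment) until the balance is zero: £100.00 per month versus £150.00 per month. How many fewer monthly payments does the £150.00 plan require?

39 fewer payments

Monthly rate r = 22.2%/12 = 1.85% = 0.0185.
At £100.00/mo: n = ⌈−ln(1 − rB₀/P)/ln(1+r)⌉ = 78 payments (last £51.52); total interest = total paid − £4,100.00 = £3,651.52.
At £150.00/mo: 39 payments (last £65.55); total interest £1,665.55.
Payments saved = 78 − 39 = 39.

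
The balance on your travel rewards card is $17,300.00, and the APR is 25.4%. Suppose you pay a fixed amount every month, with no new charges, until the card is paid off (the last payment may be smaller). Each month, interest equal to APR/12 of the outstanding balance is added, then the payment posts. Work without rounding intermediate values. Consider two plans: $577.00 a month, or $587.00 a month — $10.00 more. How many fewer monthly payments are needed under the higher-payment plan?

2 fewer payments

Monthly rate r = 25.4%/12 = 2.11667% = 0.0211667.
At $577.00/mo: n = ⌈−ln(1 − rB₀/P)/ln(1+r)⌉ = 49 payments (last $40.52); total interest = total paid − $17,300.00 = $10,436.52.
At $587.00/mo: 47 payments (last $398.93); total interest $10,100.93.
Payments saved = 49 − 47 = 2.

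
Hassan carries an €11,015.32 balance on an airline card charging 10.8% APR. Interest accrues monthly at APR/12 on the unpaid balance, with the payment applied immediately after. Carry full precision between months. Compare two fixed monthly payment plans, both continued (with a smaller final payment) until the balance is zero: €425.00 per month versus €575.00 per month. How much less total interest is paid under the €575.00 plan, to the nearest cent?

Monthly rate r = 10.8%/12 = 0.9% = 0.009.
At €425.00/mo: n = ⌈−ln(1 − rB₀/P)/ln(1+r)⌉ = 30 payments (last €274.72); total interest = total paid − €11,015.32 = €1,584.40.
At €575.00/mo: 22 payments (last €70.06); total interest €1,129.74.
Interest saved = €1,584.40 − €1,129.74 = €454.66.

€454.66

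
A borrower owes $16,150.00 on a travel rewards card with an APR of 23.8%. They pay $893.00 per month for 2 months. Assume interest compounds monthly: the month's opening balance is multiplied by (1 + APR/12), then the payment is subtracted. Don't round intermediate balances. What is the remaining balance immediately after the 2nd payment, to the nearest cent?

Monthly rate r = 23.8%/12 = 1.98333% = 0.0198333.
Each month: B ← B·(1+r) − $893.00.
Month 1: interest $320.31; balance after payment $15,577.31.
Month 2: interest $308.95; balance after payment $14,993.26.

$14,993.26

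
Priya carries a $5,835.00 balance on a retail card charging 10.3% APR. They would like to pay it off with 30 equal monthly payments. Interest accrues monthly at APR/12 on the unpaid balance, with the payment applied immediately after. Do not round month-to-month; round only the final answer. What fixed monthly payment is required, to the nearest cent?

Monthly rate r = 10.3%/12 = 0.858333% = 0.00858333.
Level-payment amortization: P = B₀·r / (1 − (1+r)^(−n)) = 5835.00·0.00858333 / (1 − 1.00858^(−30)).
Denominator 1 − (1+r)^(−30) = 0.226168538.
P = 50.0838 / 0.226168538 ≈ 221.44.

$221.44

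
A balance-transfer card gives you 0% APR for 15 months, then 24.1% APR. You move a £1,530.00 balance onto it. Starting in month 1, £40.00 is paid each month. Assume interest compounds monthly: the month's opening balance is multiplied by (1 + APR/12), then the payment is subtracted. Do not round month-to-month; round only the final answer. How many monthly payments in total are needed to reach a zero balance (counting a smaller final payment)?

47 months

Promo months 1–15 at r₀ = 0%/12 = 0; months 16+ at r₁ = 24.1%/12 = 0.0200833.
After month 15 (no interest yet): B = £1,530.00 − 15·£40.00 = £930.00.
Then at r₁ with £40.00/mo: n₂ = −ln(1 − r₁·B/P)/ln(1+r₁) ≈ 31.64 → 32 more payments.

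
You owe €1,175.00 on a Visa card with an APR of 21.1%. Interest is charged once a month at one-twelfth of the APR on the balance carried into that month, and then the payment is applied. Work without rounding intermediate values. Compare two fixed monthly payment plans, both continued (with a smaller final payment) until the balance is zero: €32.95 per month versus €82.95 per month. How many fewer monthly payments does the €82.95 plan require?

Monthly rate r = 21.1%/12 = 1.75833% = 0.0175833.
At €32.95/mo: n = ⌈−ln(1 − rB₀/P)/ln(1+r)⌉ = 57 payments (last €19.22); total interest = total paid − €1,175.00 = €689.42.
At €82.95/mo: 17 payments (last €36.13); total interest €188.33.
Payments saved = 57 − 17 = 40.

40 fewer payments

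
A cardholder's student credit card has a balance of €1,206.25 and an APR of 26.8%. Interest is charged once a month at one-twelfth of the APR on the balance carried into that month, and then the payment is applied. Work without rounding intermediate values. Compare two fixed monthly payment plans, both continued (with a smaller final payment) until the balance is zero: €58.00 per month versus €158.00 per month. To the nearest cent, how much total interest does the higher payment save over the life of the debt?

€302.38

Monthly rate r = 26.8%/12 = 2.23333% = 0.0223333.
At €58.00/mo: n = ⌈−ln(1 − rB₀/P)/ln(1+r)⌉ = 29 payments (last €16.03); total interest = total paid − €1,206.25 = €433.78.
At €158.00/mo: 9 payments (last €73.65); total interest €131.40.
Interest saved = €433.78 − €131.40 = €302.38.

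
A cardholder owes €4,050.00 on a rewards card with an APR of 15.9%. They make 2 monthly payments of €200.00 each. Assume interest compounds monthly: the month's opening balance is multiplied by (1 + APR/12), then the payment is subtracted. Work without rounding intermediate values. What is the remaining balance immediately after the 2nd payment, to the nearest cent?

€3,755.39

Monthly rate r = 15.9%/12 = 1.325% = 0.01325.
Each month: B ← B·(1+r) − €200.00.
Month 1: interest €53.66; balance after payment €3,903.66.
Month 2: interest €51.72; balance after payment €3,755.39.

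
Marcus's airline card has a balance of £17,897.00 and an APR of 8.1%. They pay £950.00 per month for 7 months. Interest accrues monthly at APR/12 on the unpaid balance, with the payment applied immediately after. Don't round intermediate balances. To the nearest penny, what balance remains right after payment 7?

£11,973.76

Monthly rate r = 8.1%/12 = 0.675% = 0.00675.
Each month: B ← B·(1+r) − £950.00.
Month 1: interest £120.80; balance after payment £17,067.80.
Month 2: interest £115.21; balance after payment £16,233.01.
Month 3: interest £109.57; balance after payment £15,392.59.
Month 4: interest £103.90; balance after payment £14,546.49.
Month 5: interest £98.19; balance after payment £13,694.67.
Month 6: interest £92.44; balance after payment £12,837.11.
Month 7: interest £86.65; balance after payment £11,973.76.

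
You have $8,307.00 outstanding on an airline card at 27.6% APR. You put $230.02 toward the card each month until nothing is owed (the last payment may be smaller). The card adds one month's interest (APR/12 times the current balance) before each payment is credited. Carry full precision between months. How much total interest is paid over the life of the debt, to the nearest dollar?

Monthly rate r = 27.6%/12 = 2.3% = 0.023.
Payoff takes n = ⌈−ln(1 − rB₀/P)/ln(1+r)⌉ = ⌈78.087⌉ = 79 payments; the last is $20.20.
Total paid = 78·$230.02 + $20.20 = $17,961.76.
Total interest = total paid − principal = $17,961.76 − $8,307.00 = $9,654.76.

$9,655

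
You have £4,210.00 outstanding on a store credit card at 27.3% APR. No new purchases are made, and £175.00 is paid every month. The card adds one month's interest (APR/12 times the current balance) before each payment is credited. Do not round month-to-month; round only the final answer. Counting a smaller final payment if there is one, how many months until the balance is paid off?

Monthly rate r = 27.3%/12 = 2.275% = 0.02275.
Recurrence: B ← B·(1+r) − £175.00.
Month 1: interest £95.78; balance after payment £4,130.78.
Month 2: interest £93.98; balance after payment £4,049.75.
Closed form: n = −ln(1 − rB₀/P)/ln(1+r) = −ln(0.4527)/ln(1.02275) ≈ 35.231, so the balance reaches zero during payment 36.

36 months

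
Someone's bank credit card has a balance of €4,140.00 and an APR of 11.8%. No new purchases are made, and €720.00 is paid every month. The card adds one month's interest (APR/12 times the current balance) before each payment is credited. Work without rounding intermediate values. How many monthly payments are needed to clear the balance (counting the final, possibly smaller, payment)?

6 months

Monthly rate r = 11.8%/12 = 0.983333% = 0.00983333.
Recurrence: B ← B·(1+r) − €720.00.
Month 1: interest €40.71; balance after payment €3,460.71.
Month 2: interest €34.03; balance after payment €2,774.74.
Month 3: interest €27.28; balance after payment €2,082.03.
Month 4: interest €20.47; balance after payment €1,382.50.
Month 5: interest €13.59; balance after payment €676.09.
Month 6: interest €6.65; balance after payment €0.00.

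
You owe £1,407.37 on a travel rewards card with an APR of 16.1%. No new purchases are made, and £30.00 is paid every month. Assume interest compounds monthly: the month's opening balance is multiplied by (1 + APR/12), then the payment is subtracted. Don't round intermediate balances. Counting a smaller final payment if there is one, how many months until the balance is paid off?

75 payments

Monthly rate r = 16.1%/12 = 1.34167% = 0.0134167.
Recurrence: B ← B·(1+r) − £30.00.
Month 1: interest £18.88; balance after payment £1,396.25.
Month 2: interest £18.73; balance after payment £1,384.99.
Closed form: n = −ln(1 − rB₀/P)/ln(1+r) = −ln(0.37059)/ln(1.01342) ≈ 74.482, so the balance reaches zero during payment 75.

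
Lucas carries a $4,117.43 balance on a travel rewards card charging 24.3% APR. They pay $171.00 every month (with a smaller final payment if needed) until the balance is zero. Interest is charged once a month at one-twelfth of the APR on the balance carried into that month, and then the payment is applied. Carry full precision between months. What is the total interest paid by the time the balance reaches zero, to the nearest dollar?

Monthly rate r = 24.3%/12 = 2.025% = 0.02025.
Payoff takes n = ⌈−ln(1 − rB₀/P)/ln(1+r)⌉ = ⌈33.352⌉ = 34 payments; the last is $60.59.
Total paid = 33·$171.00 + $60.59 = $5,703.59.
Total interest = total paid − principal = $5,703.59 − $4,117.43 = $1,586.16.

$1,586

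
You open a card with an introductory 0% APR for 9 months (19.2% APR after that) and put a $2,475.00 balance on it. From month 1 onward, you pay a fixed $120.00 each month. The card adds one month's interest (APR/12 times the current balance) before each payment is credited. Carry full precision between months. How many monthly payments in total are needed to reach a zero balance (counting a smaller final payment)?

22 payments

Promo months 1–9 at r₀ = 0%/12 = 0; months 10+ at r₁ = 19.2%/12 = 0.016.
After month 9 (no interest yet): B = $2,475.00 − 9·$120.00 = $1,395.00.
Then at r₁ with $120.00/mo: n₂ = −ln(1 − r₁·B/P)/ln(1+r₁) ≈ 12.96 → 13 more payments.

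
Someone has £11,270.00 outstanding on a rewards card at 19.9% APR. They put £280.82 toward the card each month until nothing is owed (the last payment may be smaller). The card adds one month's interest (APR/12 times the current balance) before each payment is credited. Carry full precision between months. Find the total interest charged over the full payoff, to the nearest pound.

Monthly rate r = 19.9%/12 = 1.65833% = 0.0165833.
Payoff takes n = ⌈−ln(1 − rB₀/P)/ln(1+r)⌉ = ⌈66.589⌉ = 67 payments; the last is £165.91.
Total paid = 66·£280.82 + £165.91 = £18,700.03.
Total interest = total paid − principal = £18,700.03 − £11,270.00 = £7,430.03.

£7,430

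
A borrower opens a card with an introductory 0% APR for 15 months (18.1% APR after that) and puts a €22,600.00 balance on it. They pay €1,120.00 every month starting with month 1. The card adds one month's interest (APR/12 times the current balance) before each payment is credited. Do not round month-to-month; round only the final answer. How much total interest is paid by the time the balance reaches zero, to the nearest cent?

€286.54

Promo months 1–15 at r₀ = 0%/12 = 0; months 16+ at r₁ = 18.1%/12 = 0.0150833.
After month 15 (no interest yet): B = €22,600.00 − 15·€1,120.00 = €5,800.00.
Then at r₁ with €1,120.00/mo: n₂ = −ln(1 − r₁·B/P)/ln(1+r₁) ≈ 5.43 → 6 more payments.
Total paid = 20·€1,120.00 + €486.54 = €22,886.54; interest = €22,886.54 − €22,600.00 = €286.54.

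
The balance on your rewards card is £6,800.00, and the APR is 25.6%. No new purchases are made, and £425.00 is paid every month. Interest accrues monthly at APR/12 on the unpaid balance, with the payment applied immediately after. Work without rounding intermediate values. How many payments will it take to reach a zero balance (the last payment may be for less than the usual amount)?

Monthly rate r = 25.6%/12 = 2.13333% = 0.0213333.
Recurrence: B ← B·(1+r) − £425.00.
Month 1: interest £145.07; balance after payment £6,520.07.
Month 2: interest £139.09; balance after payment £6,234.16.
Closed form: n = −ln(1 − rB₀/P)/ln(1+r) = −ln(0.65867)/ln(1.02133) ≈ 19.780, so the balance reaches zero during payment 20.

20 payments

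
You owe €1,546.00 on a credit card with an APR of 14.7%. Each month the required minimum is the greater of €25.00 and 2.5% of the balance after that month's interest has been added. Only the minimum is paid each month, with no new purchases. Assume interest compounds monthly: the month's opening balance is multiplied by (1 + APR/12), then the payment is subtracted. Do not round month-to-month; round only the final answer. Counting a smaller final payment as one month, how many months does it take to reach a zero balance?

Monthly rate r = 14.7%/12 = 1.225% = 0.01225.
While 2.5% of the post-interest balance exceeds €25.00, each month B ← (B·(1+r))·(1 − 0.025), i.e. B shrinks by the factor (1+r)·0.975 = 0.98694.
This holds for months 1–35. Entering month 36 the balance is €975.99; 2.5% of the post-interest balance is now below €25.00, so the flat €25.00 minimum applies from here.
From month 36 a fixed €25.00 at rate r clears €975.99 in 54 more payments. Total: 35 + 54 = 89 months.

89 months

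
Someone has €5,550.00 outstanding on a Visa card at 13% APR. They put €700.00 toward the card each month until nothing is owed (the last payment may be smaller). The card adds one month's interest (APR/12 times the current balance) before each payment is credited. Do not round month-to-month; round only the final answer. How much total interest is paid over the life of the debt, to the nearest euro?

€285

Monthly rate r = 13%/12 = 1.08333% = 0.0108333.
Payoff takes n = ⌈−ln(1 − rB₀/P)/ln(1+r)⌉ = ⌈8.335⌉ = 9 payments; the last is €235.16.
Total paid = 8·€700.00 + €235.16 = €5,835.16.
Total interest = total paid − principal = €5,835.16 − €5,550.00 = €285.16.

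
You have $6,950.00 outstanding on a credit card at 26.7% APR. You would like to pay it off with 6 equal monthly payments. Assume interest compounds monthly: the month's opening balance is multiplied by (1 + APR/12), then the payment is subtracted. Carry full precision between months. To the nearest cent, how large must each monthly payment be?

$1,250.19

Monthly rate r = 26.7%/12 = 2.225% = 0.02225.
Level-payment amortization: P = B₀·r / (1 − (1+r)^(−n)) = 6950.00·0.02225 / (1 − 1.02225^(−6)).
Denominator 1 − (1+r)^(−6) = 0.123690975.
P = 154.637 / 0.123690975 ≈ 1250.19.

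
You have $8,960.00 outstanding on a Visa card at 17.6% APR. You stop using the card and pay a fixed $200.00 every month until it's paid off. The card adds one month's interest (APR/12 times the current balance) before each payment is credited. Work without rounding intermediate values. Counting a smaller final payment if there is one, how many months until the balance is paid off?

Monthly rate r = 17.6%/12 = 1.46667% = 0.0146667.
Recurrence: B ← B·(1+r) − $200.00.
Month 1: interest $131.41; balance after payment $8,891.41.
Month 2: interest $130.41; balance after payment $8,821.82.
Closed form: n = −ln(1 − rB₀/P)/ln(1+r) = −ln(0.34293)/ln(1.01467) ≈ 73.503, so the balance reaches zero during payment 74.

74 payments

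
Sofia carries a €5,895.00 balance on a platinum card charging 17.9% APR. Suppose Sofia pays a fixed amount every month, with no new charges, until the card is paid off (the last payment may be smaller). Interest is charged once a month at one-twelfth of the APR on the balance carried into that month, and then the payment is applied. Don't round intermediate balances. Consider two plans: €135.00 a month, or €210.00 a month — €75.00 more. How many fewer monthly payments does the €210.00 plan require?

35 fewer payments

Monthly rate r = 17.9%/12 = 1.49167% = 0.0149167.
At €135.00/mo: n = ⌈−ln(1 − rB₀/P)/ln(1+r)⌉ = 72 payments (last €22.54); total interest = total paid − €5,895.00 = €3,712.54.
At €210.00/mo: 37 payments (last €135.23); total interest €1,800.23.
Payments saved = 72 − 37 = 35.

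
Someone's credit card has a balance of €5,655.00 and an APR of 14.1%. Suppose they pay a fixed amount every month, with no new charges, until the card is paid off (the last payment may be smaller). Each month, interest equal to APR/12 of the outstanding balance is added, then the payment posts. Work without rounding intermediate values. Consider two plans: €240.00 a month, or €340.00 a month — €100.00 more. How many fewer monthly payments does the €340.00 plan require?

9 fewer payments

Monthly rate r = 14.1%/12 = 1.175% = 0.01175.
At €240.00/mo: n = ⌈−ln(1 − rB₀/P)/ln(1+r)⌉ = 28 payments (last €180.05); total interest = total paid − €5,655.00 = €1,005.05.
At €340.00/mo: 19 payments (last €209.46); total interest €674.46.
Payments saved = 28 − 19 = 9.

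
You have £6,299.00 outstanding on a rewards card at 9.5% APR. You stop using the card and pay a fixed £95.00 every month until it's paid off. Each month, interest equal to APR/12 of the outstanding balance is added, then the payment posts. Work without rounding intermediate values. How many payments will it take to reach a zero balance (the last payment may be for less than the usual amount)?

95 months

Monthly rate r = 9.5%/12 = 0.791667% = 0.00791667.
Recurrence: B ← B·(1+r) − £95.00.
Month 1: interest £49.87; balance after payment £6,253.87.
Month 2: interest £49.51; balance after payment £6,208.38.
Closed form: n = −ln(1 − rB₀/P)/ln(1+r) = −ln(0.47508)/ln(1.00792) ≈ 94.384, so the balance reaches zero during payment 95.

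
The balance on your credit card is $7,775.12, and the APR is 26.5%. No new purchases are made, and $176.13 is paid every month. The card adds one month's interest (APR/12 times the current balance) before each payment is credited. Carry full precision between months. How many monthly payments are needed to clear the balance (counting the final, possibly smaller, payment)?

169 months

Monthly rate r = 26.5%/12 = 2.20833% = 0.0220833.
Recurrence: B ← B·(1+r) − $176.13.
Month 1: interest $171.70; balance after payment $7,770.69.
Month 2: interest $171.60; balance after payment $7,766.16.
Closed form: n = −ln(1 − rB₀/P)/ln(1+r) = −ln(0.025149)/ln(1.02208) ≈ 168.610, so the balance reaches zero during payment 169.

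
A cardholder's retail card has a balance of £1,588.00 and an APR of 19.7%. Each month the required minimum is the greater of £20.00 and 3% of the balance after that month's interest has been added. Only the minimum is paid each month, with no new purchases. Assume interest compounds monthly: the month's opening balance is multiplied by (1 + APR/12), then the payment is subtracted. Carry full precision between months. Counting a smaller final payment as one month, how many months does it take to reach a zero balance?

110 months

Monthly rate r = 19.7%/12 = 1.64167% = 0.0164167.
While 3% of the post-interest balance exceeds £20.00, each month B ← (B·(1+r))·(1 − 0.03), i.e. B shrinks by the factor (1+r)·0.97 = 0.98592.
This holds for months 1–63. Entering month 64 the balance is £650.12; 3% of the post-interest balance is now below £20.00, so the flat £20.00 minimum applies from here.
From month 64 a fixed £20.00 at rate r clears £650.12 in 47 more payments. Total: 63 + 47 = 110 months.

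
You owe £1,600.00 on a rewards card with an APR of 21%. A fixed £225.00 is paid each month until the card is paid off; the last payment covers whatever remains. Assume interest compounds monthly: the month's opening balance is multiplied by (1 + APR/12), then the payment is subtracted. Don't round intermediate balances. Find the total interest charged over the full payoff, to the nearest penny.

£124.02

Monthly rate r = 21%/12 = 1.75% = 0.0175.
Payoff takes n = ⌈−ln(1 − rB₀/P)/ln(1+r)⌉ = ⌈7.660⌉ = 8 payments; the last is £149.02.
Total paid = 7·£225.00 + £149.02 = £1,724.02.
Total interest = total paid − principal = £1,724.02 − £1,600.00 = £124.02.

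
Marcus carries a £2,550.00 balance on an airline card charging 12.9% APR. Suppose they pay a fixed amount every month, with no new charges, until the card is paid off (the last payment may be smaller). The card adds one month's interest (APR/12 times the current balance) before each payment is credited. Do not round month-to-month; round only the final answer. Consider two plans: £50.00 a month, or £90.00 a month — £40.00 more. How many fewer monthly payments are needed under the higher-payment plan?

Monthly rate r = 12.9%/12 = 1.075% = 0.01075.
At £50.00/mo: n = ⌈−ln(1 − rB₀/P)/ln(1+r)⌉ = 75 payments (last £15.82); total interest = total paid − £2,550.00 = £1,165.82.
At £90.00/mo: 34 payments (last £87.44); total interest £507.44.
Payments saved = 75 − 34 = 41.

41 fewer payments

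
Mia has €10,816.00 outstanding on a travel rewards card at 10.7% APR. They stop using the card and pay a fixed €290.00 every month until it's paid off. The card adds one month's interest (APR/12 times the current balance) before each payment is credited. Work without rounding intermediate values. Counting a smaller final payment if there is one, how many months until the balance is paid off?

46 months

Monthly rate r = 10.7%/12 = 0.891667% = 0.00891667.
Recurrence: B ← B·(1+r) − €290.00.
Month 1: interest €96.44; balance after payment €10,622.44.
Month 2: interest €94.72; balance after payment €10,427.16.
Closed form: n = −ln(1 − rB₀/P)/ln(1+r) = −ln(0.66744)/ln(1.00892) ≈ 45.545, so the balance reaches zero during payment 46.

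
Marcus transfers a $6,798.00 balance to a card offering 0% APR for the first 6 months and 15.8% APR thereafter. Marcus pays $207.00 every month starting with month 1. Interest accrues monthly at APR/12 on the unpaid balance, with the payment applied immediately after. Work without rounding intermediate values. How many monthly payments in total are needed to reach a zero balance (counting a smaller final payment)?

40 payments

Promo months 1–6 at r₀ = 0%/12 = 0; months 7+ at r₁ = 15.8%/12 = 0.0131667.
After month 6 (no interest yet): B = $6,798.00 − 6·$207.00 = $5,556.00.
Then at r₁ with $207.00/mo: n₂ = −ln(1 − r₁·B/P)/ln(1+r₁) ≈ 33.33 → 34 more payments.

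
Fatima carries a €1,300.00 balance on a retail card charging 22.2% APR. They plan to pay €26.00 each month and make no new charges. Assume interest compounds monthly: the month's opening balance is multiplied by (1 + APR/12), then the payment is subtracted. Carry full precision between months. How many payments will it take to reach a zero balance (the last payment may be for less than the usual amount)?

Monthly rate r = 22.2%/12 = 1.85% = 0.0185.
Recurrence: B ← B·(1+r) − €26.00.
Month 1: interest €24.05; balance after payment €1,298.05.
Month 2: interest €24.01; balance after payment €1,296.06.
Closed form: n = −ln(1 − rB₀/P)/ln(1+r) = −ln(0.075)/ln(1.0185) ≈ 141.306, so the balance reaches zero during payment 142.

142 months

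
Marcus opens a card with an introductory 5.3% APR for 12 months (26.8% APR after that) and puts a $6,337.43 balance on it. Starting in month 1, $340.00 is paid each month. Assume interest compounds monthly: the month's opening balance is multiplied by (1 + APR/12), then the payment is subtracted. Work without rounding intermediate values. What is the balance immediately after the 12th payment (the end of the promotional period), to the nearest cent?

$2,501.01

Promo months 1–12 at r₀ = 5.3%/12 = 0.00441667; months 13+ at r₁ = 26.8%/12 = 0.0223333.
After month 12: iterate B ← B·(1+r₀) − $340.00 for 12 months → $2,501.01.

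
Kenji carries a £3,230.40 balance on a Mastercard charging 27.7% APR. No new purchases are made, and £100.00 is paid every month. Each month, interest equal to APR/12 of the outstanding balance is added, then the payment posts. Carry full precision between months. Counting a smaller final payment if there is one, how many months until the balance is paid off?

Monthly rate r = 27.7%/12 = 2.30833% = 0.0230833.
Recurrence: B ← B·(1+r) − £100.00.
Month 1: interest £74.57; balance after payment £3,204.97.
Month 2: interest £73.98; balance after payment £3,178.95.
Closed form: n = −ln(1 − rB₀/P)/ln(1+r) = −ln(0.25432)/ln(1.02308) ≈ 59.997, so the balance reaches zero during payment 60.

60 months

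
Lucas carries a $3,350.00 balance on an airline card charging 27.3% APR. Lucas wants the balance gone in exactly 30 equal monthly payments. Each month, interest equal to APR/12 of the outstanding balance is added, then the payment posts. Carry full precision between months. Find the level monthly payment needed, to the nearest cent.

Monthly rate r = 27.3%/12 = 2.275% = 0.02275.
Level-payment amortization: P = B₀·r / (1 − (1+r)^(−n)) = 3350.00·0.02275 / (1 − 1.02275^(−30)).
Denominator 1 − (1+r)^(−30) = 0.490768389.
P = 76.2125 / 0.490768389 ≈ 155.29.

$155.29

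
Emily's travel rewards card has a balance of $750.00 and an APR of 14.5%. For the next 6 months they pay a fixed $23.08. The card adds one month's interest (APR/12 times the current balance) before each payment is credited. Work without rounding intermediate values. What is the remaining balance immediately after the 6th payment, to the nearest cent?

$663.31

Monthly rate r = 14.5%/12 = 1.20833% = 0.0120833.
Each month: B ← B·(1+r) − $23.08.
Month 1: interest $9.06; balance after payment $735.98.
Month 2: interest $8.89; balance after payment $721.80.
Month 3: interest $8.72; balance after payment $707.44.
Month 4: interest $8.55; balance after payment $692.91.
Month 5: interest $8.37; balance after payment $678.20.
Month 6: interest $8.19; balance after payment $663.31.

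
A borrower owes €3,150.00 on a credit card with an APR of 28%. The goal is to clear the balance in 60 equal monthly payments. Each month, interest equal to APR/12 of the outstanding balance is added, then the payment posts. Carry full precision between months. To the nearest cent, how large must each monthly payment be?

Monthly rate r = 28%/12 = 2.33333% = 0.0233333.
Level-payment amortization: P = B₀·r / (1 − (1+r)^(−n)) = 3150.00·0.0233333 / (1 − 1.02333^(−60)).
Denominator 1 − (1+r)^(−60) = 0.749404796.
P = 73.5 / 0.749404796 ≈ 98.08.

€98.08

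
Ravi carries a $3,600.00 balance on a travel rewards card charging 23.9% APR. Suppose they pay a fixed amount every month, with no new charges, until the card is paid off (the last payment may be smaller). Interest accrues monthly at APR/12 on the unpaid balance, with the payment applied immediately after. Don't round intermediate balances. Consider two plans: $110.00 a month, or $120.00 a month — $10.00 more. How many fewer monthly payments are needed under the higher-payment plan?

Monthly rate r = 23.9%/12 = 1.99167% = 0.0199167.
At $110.00/mo: n = ⌈−ln(1 − rB₀/P)/ln(1+r)⌉ = 54 payments (last $55.05); total interest = total paid − $3,600.00 = $2,285.05.
At $120.00/mo: 47 payments (last $17.78); total interest $1,937.78.
Payments saved = 54 − 47 = 7.

7 fewer payments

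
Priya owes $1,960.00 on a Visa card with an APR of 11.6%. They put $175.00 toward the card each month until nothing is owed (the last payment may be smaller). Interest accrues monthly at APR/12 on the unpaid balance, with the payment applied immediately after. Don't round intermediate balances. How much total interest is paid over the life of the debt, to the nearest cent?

$124.52

Monthly rate r = 11.6%/12 = 0.966667% = 0.00966667.
Payoff takes n = ⌈−ln(1 − rB₀/P)/ln(1+r)⌉ = ⌈11.911⌉ = 12 payments; the last is $159.52.
Total paid = 11·$175.00 + $159.52 = $2,084.52.
Total interest = total paid − principal = $2,084.52 − $1,960.00 = $124.52.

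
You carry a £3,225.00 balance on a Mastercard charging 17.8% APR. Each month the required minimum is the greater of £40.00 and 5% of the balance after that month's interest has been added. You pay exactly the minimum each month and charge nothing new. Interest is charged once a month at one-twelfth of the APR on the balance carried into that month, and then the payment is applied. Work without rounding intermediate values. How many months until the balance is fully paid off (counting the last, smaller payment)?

Monthly rate r = 17.8%/12 = 1.48333% = 0.0148333.
While 5% of the post-interest balance exceeds £40.00, each month B ← (B·(1+r))·(1 − 0.05), i.e. B shrinks by the factor (1+r)·0.95 = 0.96409.
This holds for months 1–39. Entering month 40 the balance is £774.72; 5% of the post-interest balance is now below £40.00, so the flat £40.00 minimum applies from here.
From month 40 a fixed £40.00 at rate r clears £774.72 in 24 more payments. Total: 39 + 24 = 63 months.

63 months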